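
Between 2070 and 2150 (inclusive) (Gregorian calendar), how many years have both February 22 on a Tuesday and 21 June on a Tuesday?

9

Check each year's weekday for February 22 and 21 June:
  2070: Sat/Sat  2071: Sun/Sun  2072: Mon/Tue  2073: Wed/Wed  2074: Thu/Thu  2075: Fri/Fri  2076: Sat/Sun  2077: Mon/Mon  2078: Tue/Tue ✓  2079: Wed/Wed  2080: Thu/Fri  2081: Sat/Sat  2082: Sun/Sun  2083: Mon/Mon  …(53 more)…  2137: Fri/Fri  2138: Sat/Sat  2139: Sun/Sun  2140: Mon/Tue  2141: Wed/Wed  2142: Thu/Thu  2143: Fri/Fri  2144: Sat/Sun  2145: Mon/Mon  2146: Tue/Tue ✓  2147: Wed/Wed  2148: Thu/Fri  2149: Sat/Sat  2150: Sun/Sun
Both conditions hold in: 2078, 2089, 2095, 2101, 2107, 2118, 2129, 2135, 2146 — 9.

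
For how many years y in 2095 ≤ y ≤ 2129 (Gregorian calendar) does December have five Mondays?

December has 31 days; it has five Mondays when Monday falls among the first (month-length − 28) days — i.e. when December 1 is one of Monday/Sunday/Saturday.
December 1 by year: 2095:Thu 2096:Sat✓ 2097:Sun✓ 2098:Mon✓ 2099:Tue 2100:Wed 2101:Thu 2102:Fri 2103:Sat✓ 2104:Mon✓ 2105:Tue 2106:Wed 2107:Thu 2108:Sat✓ 2109:Sun✓ …(5 more)… 2115:Sun✓ 2116:Tue 2117:Wed 2118:Thu 2119:Fri 2120:Sun✓ 2121:Mon✓ 2122:Tue 2123:Wed 2124:Fri 2125:Sat✓ 2126:Sun✓ 2127:Mon✓ 2128:Wed 2129:Thu
Years with five Mondays: 2096, 2097, 2098, 2103, 2104, 2108, 2109, 2110, 2114, 2115, 2120, 2121, 2125, 2126, 2127 → 15.

15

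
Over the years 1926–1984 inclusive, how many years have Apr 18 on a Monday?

9

Track Apr 18's weekday year by year (advancing +1, or +2 across a Feb 29):
  1926: Sun  1927: Mon (+1) ✓  1928: Wed (+2)  1929: Thu (+1)  1930: Fri (+1)
  1931: Sat (+1)  1932: Mon (+2) ✓  1933: Tue (+1)  1934: Wed (+1)  1935: Thu (+1)
  1936: Sat (+2)  1937: Sun (+1)  1938: Mon (+1) ✓  1939: Tue (+1)  … (31 more years) …
  1971: Sun (+1)  1972: Tue (+2)  1973: Wed (+1)  1974: Thu (+1)  1975: Fri (+1)
  1976: Sun (+2)  1977: Mon (+1) ✓  1978: Tue (+1)  1979: Wed (+1)  1980: Fri (+2)
  1981: Sat (+1)  1982: Sun (+1)  1983: Mon (+1) ✓  1984: Wed (+2)
Monday years: 1927, 1932, 1938, 1949, 1955, 1960, 1966, 1977, 1983 — 9 in total.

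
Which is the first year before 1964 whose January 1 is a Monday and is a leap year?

1940

Jan 1 advances by 2 weekdays after a leap year and by 1 after a common year.
1964: Jan 1 is Wednesday (leap).
1963: Tuesday
1962: Monday
1961: Sunday
1960: Friday (leap)
1959: Thursday
1958: Wednesday
1957: Tuesday
1956: Sunday (leap)
1955: Saturday
1954: Friday
1953: Thursday
1952: Tuesday (leap)
1951: Monday
1950: Sunday
1949: Saturday
1948: Thursday (leap)
1947: Wednesday
1946: Tuesday
1945: Monday
1944: Saturday (leap)
1943: Friday
1942: Thursday
1941: Wednesday
1940: Monday (leap)
1940 begins on a Monday and is a leap year.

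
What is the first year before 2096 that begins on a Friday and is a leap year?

2072

Jan 1 advances by 2 weekdays after a leap year and by 1 after a common year.
2096: Jan 1 is Sunday (leap).
2095: Saturday
2094: Friday
2093: Thursday
2092: Tuesday (leap)
2091: Monday
2090: Sunday
2089: Saturday
2088: Thursday (leap)
2087: Wednesday
2086: Tuesday
2085: Monday
2084: Saturday (leap)
2083: Friday
2082: Thursday
2081: Wednesday
2080: Monday (leap)
2079: Sunday
2078: Saturday
2077: Friday
2076: Wednesday (leap)
2075: Tuesday
2074: Monday
2073: Sunday
2072: Friday (leap)
2072 begins on a Friday and is a leap year.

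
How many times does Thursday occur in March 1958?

4

March 1958 has 31 days and begins on Saturday.
The first Thursday is March 6.
Thursdays fall on 6, 13, 20, 27 — that's 4.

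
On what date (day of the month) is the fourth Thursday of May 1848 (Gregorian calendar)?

25

May 1, 1848 is a Monday, so the first Thursday is the 4th.
The fourth Thursday is 4 + 21 = 25.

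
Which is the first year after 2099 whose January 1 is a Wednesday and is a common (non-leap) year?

2110

Jan 1 advances by 2 weekdays after a leap year and by 1 after a common year.
2099: Jan 1 is Thursday.
2100: Friday
2101: Saturday
2102: Sunday
2103: Monday
2104: Tuesday (leap)
2105: Thursday
2106: Friday
2107: Saturday
2108: Sunday (leap)
2109: Tuesday
2110: Wednesday
2110 begins on a Wednesday and is a common year.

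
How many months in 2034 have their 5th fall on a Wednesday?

2

Check the 5th of each month of 2034: Jan 5: Thu, Feb 5: Sun, Mar 5: Sun, Apr 5: Wed, May 5: Fri, Jun 5: Mon, Jul 5: Wed, Aug 5: Sat, Sep 5: Tue, Oct 5: Thu, Nov 5: Sun, Dec 5: Tue.
Wednesday occurs in April, July — 2 months.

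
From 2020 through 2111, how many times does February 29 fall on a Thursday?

Leap years in 2020–2111: 22 of them.
Feb 29 weekday advances by 5 (mod 7) from one leap year to the next four years later (or differs when a century non-leap intervenes).
Leap-day weekdays: 2020:Sat 2024:Thu✓ 2028:Tue 2032:Sun 2036:Fri 2040:Wed 2044:Mon 2048:Sat 2052:Thu✓ 2056:Tue 2060:Sun 2064:Fri 2068:Wed 2072:Mon 2076:Sat 2080:Thu✓ 2084:Tue 2088:Sun 2092:Fri 2096:Wed 2104:Fri 2108:Wed
Thursday: 2024, 2052, 2080 → 3.

3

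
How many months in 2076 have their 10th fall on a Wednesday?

Check the 10th of each month of 2076: Jan 10: Fri, Feb 10: Mon, Mar 10: Tue, Apr 10: Fri, May 10: Sun, Jun 10: Wed, Jul 10: Fri, Aug 10: Mon, Sep 10: Thu, Oct 10: Sat, Nov 10: Tue, Dec 10: Thu.
Wednesday occurs in June — 1 month.

1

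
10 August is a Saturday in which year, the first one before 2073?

From one year to the next, a fixed date's weekday advances by 1, or by 2 when a Feb 29 lies between the two dates.
2073: August 10 is Thursday.
2072: Wednesday (−1)
2071: Monday (−2)
2070: Sunday (−1)
2069: Saturday (−1)
10 August falls on a Saturday in 2069.

2069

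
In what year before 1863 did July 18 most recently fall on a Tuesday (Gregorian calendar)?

1854

From one year to the next, a fixed date's weekday advances by 1, or by 2 when a Feb 29 lies between the two dates.
1863: July 18 is Saturday.
1862: Friday (−1)
1861: Thursday (−1)
1860: Wednesday (−1)
1859: Monday (−2)
1858: Sunday (−1)
1857: Saturday (−1)
1856: Friday (−1)
1855: Wednesday (−2)
1854: Tuesday (−1)
July 18 falls on a Tuesday in 1854.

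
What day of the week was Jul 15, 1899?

Saturday

January 1, 1899 is a Sunday.
July 15 is day 196 of the year, i.e. 195 days after Jan 1.
195 mod 7 = 6, so advance 6 weekdays from Sunday: Saturday.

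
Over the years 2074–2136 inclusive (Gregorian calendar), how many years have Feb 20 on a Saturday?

9

Track Feb 20's weekday year by year (advancing +1, or +2 across a Feb 29):
  2074: Tue  2075: Wed (+1)  2076: Thu (+1)  2077: Sat (+2) ✓  2078: Sun (+1)
  2079: Mon (+1)  2080: Tue (+1)  2081: Thu (+2)  2082: Fri (+1)  2083: Sat (+1) ✓
  2084: Sun (+1)  2085: Tue (+2)  2086: Wed (+1)  2087: Thu (+1)  … (35 more years) …
  2123: Sat (+1) ✓  2124: Sun (+1)  2125: Tue (+2)  2126: Wed (+1)  2127: Thu (+1)
  2128: Fri (+1)  2129: Sun (+2)  2130: Mon (+1)  2131: Tue (+1)  2132: Wed (+1)
  2133: Fri (+2)  2134: Sat (+1) ✓  2135: Sun (+1)  2136: Mon (+1)
Saturday years: 2077, 2083, 2094, 2100, 2106, 2112, 2117, 2123, 2134 — 9 in total.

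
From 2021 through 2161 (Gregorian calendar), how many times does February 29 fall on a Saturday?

4

Leap years in 2021–2161: 34 of them.
Feb 29 weekday advances by 5 (mod 7) from one leap year to the next four years later (or differs when a century non-leap intervenes).
Leap-day weekdays: 2024:Thu 2028:Tue 2032:Sun 2036:Fri 2040:Wed 2044:Mon 2048:Sat✓ 2052:Thu 2056:Tue 2060:Sun 2064:Fri 2068:Wed 2072:Mon …(8 more)… 2112:Mon 2116:Sat✓ 2120:Thu 2124:Tue 2128:Sun 2132:Fri 2136:Wed 2140:Mon 2144:Sat✓ 2148:Thu 2152:Tue 2156:Sun 2160:Fri
Saturday: 2048, 2076, 2116, 2144 → 4.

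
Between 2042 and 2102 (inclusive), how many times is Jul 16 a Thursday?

9

Track Jul 16's weekday year by year (advancing +1, or +2 across a Feb 29):
  2042: Wed  2043: Thu (+1) ✓  2044: Sat (+2)  2045: Sun (+1)  2046: Mon (+1)
  2047: Tue (+1)  2048: Thu (+2) ✓  2049: Fri (+1)  2050: Sat (+1)  2051: Sun (+1)
  2052: Tue (+2)  2053: Wed (+1)  2054: Thu (+1) ✓  2055: Fri (+1)  … (33 more years) …
  2089: Sat (+1)  2090: Sun (+1)  2091: Mon (+1)  2092: Wed (+2)  2093: Thu (+1) ✓
  2094: Fri (+1)  2095: Sat (+1)  2096: Mon (+2)  2097: Tue (+1)  2098: Wed (+1)
  2099: Thu (+1) ✓  2100: Fri (+1)  2101: Sat (+1)  2102: Sun (+1)
Thursday years: 2043, 2048, 2054, 2065, 2071, 2076, 2082, 2093, 2099 — 9 in total.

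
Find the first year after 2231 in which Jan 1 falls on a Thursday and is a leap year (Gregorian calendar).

2252

Jan 1 advances by 2 weekdays after a leap year and by 1 after a common year.
2231: Jan 1 is Saturday.
2232: Sunday (leap)
2233: Tuesday
2234: Wednesday
2235: Thursday
2236: Friday (leap)
2237: Sunday
2238: Monday
2239: Tuesday
2240: Wednesday (leap)
2241: Friday
2242: Saturday
2243: Sunday
2244: Monday (leap)
2245: Wednesday
2246: Thursday
2247: Friday
2248: Saturday (leap)
2249: Monday
2250: Tuesday
2251: Wednesday
2252: Thursday (leap)
2252 begins on a Thursday and is a leap year.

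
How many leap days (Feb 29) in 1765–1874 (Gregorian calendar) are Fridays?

Leap years in 1765–1874: 26 of them.
Feb 29 weekday advances by 5 (mod 7) from one leap year to the next four years later (or differs when a century non-leap intervenes).
Leap-day weekdays: 1768:Mon 1772:Sat 1776:Thu 1780:Tue 1784:Sun 1788:Fri✓ 1792:Wed 1796:Mon 1804:Wed 1808:Mon 1812:Sat 1816:Thu 1820:Tue 1824:Sun 1828:Fri✓ 1832:Wed 1836:Mon 1840:Sat 1844:Thu 1848:Tue 1852:Sun 1856:Fri✓ 1860:Wed 1864:Mon 1868:Sat 1872:Thu
Friday: 1788, 1828, 1856 → 3.

3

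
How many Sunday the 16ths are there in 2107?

Check the 16th of each month of 2107: Jan 16: Sun, Feb 16: Wed, Mar 16: Wed, Apr 16: Sat, May 16: Mon, Jun 16: Thu, Jul 16: Sat, Aug 16: Tue, Sep 16: Fri, Oct 16: Sun, Nov 16: Wed, Dec 16: Fri.
Sunday occurs in January, October — 2 months.

2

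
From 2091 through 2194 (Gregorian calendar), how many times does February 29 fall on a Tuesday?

Leap years in 2091–2194: 25 of them.
Feb 29 weekday advances by 5 (mod 7) from one leap year to the next four years later (or differs when a century non-leap intervenes).
Leap-day weekdays: 2092:Fri 2096:Wed 2104:Fri 2108:Wed 2112:Mon 2116:Sat 2120:Thu 2124:Tue✓ 2128:Sun 2132:Fri 2136:Wed 2140:Mon 2144:Sat 2148:Thu 2152:Tue✓ 2156:Sun 2160:Fri 2164:Wed 2168:Mon 2172:Sat 2176:Thu 2180:Tue✓ 2184:Sun 2188:Fri 2192:Wed
Tuesday: 2124, 2152, 2180 → 3.

3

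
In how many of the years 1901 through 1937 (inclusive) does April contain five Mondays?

11

April has 30 days; it has five Mondays when Monday falls among the first (month-length − 28) days — i.e. when April 1 is one of Monday/Sunday.
April 1 by year: 1901:Mon✓ 1902:Tue 1903:Wed 1904:Fri 1905:Sat 1906:Sun✓ 1907:Mon✓ 1908:Wed 1909:Thu 1910:Fri 1911:Sat 1912:Mon✓ 1913:Tue 1914:Wed 1915:Thu …(7 more)… 1923:Sun✓ 1924:Tue 1925:Wed 1926:Thu 1927:Fri 1928:Sun✓ 1929:Mon✓ 1930:Tue 1931:Wed 1932:Fri 1933:Sat 1934:Sun✓ 1935:Mon✓ 1936:Wed 1937:Thu
Years with five Mondays: 1901, 1906, 1907, 1912, 1917, 1918, 1923, 1928, 1929, 1934, 1935 → 11.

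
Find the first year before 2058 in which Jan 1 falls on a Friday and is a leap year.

2044

Jan 1 advances by 2 weekdays after a leap year and by 1 after a common year.
2058: Jan 1 is Tuesday.
2057: Monday
2056: Saturday (leap)
2055: Friday
2054: Thursday
2053: Wednesday
2052: Monday (leap)
2051: Sunday
2050: Saturday
2049: Friday
2048: Wednesday (leap)
2047: Tuesday
2046: Monday
2045: Sunday
2044: Friday (leap)
2044 begins on a Friday and is a leap year.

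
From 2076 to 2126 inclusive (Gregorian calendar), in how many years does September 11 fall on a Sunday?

7

Track September 11's weekday year by year (advancing +1, or +2 across a Feb 29):
  2076: Fri  2077: Sat (+1)  2078: Sun (+1) ✓  2079: Mon (+1)  2080: Wed (+2)
  2081: Thu (+1)  2082: Fri (+1)  2083: Sat (+1)  2084: Mon (+2)  2085: Tue (+1)
  2086: Wed (+1)  2087: Thu (+1)  2088: Sat (+2)  2089: Sun (+1) ✓  … (23 more years) …
  2113: Mon (+1)  2114: Tue (+1)  2115: Wed (+1)  2116: Fri (+2)  2117: Sat (+1)
  2118: Sun (+1) ✓  2119: Mon (+1)  2120: Wed (+2)  2121: Thu (+1)  2122: Fri (+1)
  2123: Sat (+1)  2124: Mon (+2)  2125: Tue (+1)  2126: Wed (+1)
Sunday years: 2078, 2089, 2095, 2101, 2107, 2112, 2118 — 7 in total.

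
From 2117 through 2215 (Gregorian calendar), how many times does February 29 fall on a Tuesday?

Leap years in 2117–2215: 23 of them.
Feb 29 weekday advances by 5 (mod 7) from one leap year to the next four years later (or differs when a century non-leap intervenes).
Leap-day weekdays: 2120:Thu 2124:Tue✓ 2128:Sun 2132:Fri 2136:Wed 2140:Mon 2144:Sat 2148:Thu 2152:Tue✓ 2156:Sun 2160:Fri 2164:Wed 2168:Mon 2172:Sat 2176:Thu 2180:Tue✓ 2184:Sun 2188:Fri 2192:Wed 2196:Mon 2204:Wed 2208:Mon 2212:Sat
Tuesday: 2124, 2152, 2180 → 3.

3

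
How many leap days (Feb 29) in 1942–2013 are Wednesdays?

3

Leap years in 1942–2013: 18 of them.
Feb 29 weekday advances by 5 (mod 7) from one leap year to the next four years later (or differs when a century non-leap intervenes).
Leap-day weekdays: 1944:Tue 1948:Sun 1952:Fri 1956:Wed✓ 1960:Mon 1964:Sat 1968:Thu 1972:Tue 1976:Sun 1980:Fri 1984:Wed✓ 1988:Mon 1992:Sat 1996:Thu 2000:Tue 2004:Sun 2008:Fri 2012:Wed✓
Wednesday: 1956, 1984, 2012 → 3.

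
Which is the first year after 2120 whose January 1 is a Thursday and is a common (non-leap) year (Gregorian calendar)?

Jan 1 advances by 2 weekdays after a leap year and by 1 after a common year.
2120: Jan 1 is Monday (leap).
2121: Wednesday
2122: Thursday
2122 begins on a Thursday and is a common year.

2122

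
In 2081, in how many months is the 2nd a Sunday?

3

Check the 2nd of each month of 2081: Jan 2: Thu, Feb 2: Sun, Mar 2: Sun, Apr 2: Wed, May 2: Fri, Jun 2: Mon, Jul 2: Wed, Aug 2: Sat, Sep 2: Tue, Oct 2: Thu, Nov 2: Sun, Dec 2: Tue.
Sunday occurs in February, March, November — 3 months.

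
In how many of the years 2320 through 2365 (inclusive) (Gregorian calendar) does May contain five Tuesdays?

May has 31 days; it has five Tuesdays when Tuesday falls among the first (month-length − 28) days — i.e. when May 1 is one of Tuesday/Monday/Sunday.
May 1 by year: 2320:Sat 2321:Sun✓ 2322:Mon✓ 2323:Tue✓ 2324:Thu 2325:Fri 2326:Sat 2327:Sun✓ 2328:Tue✓ 2329:Wed 2330:Thu 2331:Fri 2332:Sun✓ 2333:Mon✓ 2334:Tue✓ …(16 more)… 2351:Tue✓ 2352:Thu 2353:Fri 2354:Sat 2355:Sun✓ 2356:Tue✓ 2357:Wed 2358:Thu 2359:Fri 2360:Sun✓ 2361:Mon✓ 2362:Tue✓ 2363:Wed 2364:Fri 2365:Sat
Years with five Tuesdays: 2321, 2322, 2323, 2327, 2328, 2332, 2333, 2334, 2338, 2339, 2344, 2345, 2349, 2350, 2351, 2355, 2356, 2360, 2361, 2362 → 20.

20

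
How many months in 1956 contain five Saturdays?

4

A month of length L has five Saturdays iff its first Saturday is on day ≤ L−28 (so day 1–3 in a 31-day month, 1–2 in a 30-day month, day 1 in a leap February).
Checking each month of 1956: Jan starts Sun (31d); Feb starts Wed (29d); Mar starts Thu (31d) ✓; Apr starts Sun (30d); May starts Tue (31d); Jun starts Fri (30d) ✓; Jul starts Sun (31d); Aug starts Wed (31d); Sep starts Sat (30d) ✓; Oct starts Mon (31d); Nov starts Thu (30d); Dec starts Sat (31d) ✓.
Five-Saturday months: March, June, September, December → 4.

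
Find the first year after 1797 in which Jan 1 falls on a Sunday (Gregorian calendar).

Jan 1 advances by 2 weekdays after a leap year and by 1 after a common year.
1797: Jan 1 is Sunday.
1798: Monday
1799: Tuesday
1800: Wednesday
1801: Thursday
1802: Friday
1803: Saturday
1804: Sunday (leap)
1804 begins on a Sunday

1804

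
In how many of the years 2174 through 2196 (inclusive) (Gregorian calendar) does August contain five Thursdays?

9

August has 31 days; it has five Thursdays when Thursday falls among the first (month-length − 28) days — i.e. when August 1 is one of Thursday/Wednesday/Tuesday.
August 1 by year: 2174:Mon 2175:Tue✓ 2176:Thu✓ 2177:Fri 2178:Sat 2179:Sun 2180:Tue✓ 2181:Wed✓ 2182:Thu✓ 2183:Fri 2184:Sun 2185:Mon 2186:Tue✓ 2187:Wed✓ 2188:Fri 2189:Sat 2190:Sun 2191:Mon 2192:Wed✓ 2193:Thu✓ 2194:Fri 2195:Sat 2196:Mon
Years with five Thursdays: 2175, 2176, 2180, 2181, 2182, 2186, 2187, 2192, 2193 → 9.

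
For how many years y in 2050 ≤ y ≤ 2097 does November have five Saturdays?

November has 30 days; it has five Saturdays when Saturday falls among the first (month-length − 28) days — i.e. when November 1 is one of Saturday/Friday.
November 1 by year: 2050:Tue 2051:Wed 2052:Fri✓ 2053:Sat✓ 2054:Sun 2055:Mon 2056:Wed 2057:Thu 2058:Fri✓ 2059:Sat✓ 2060:Mon 2061:Tue 2062:Wed 2063:Thu 2064:Sat✓ …(18 more)… 2083:Mon 2084:Wed 2085:Thu 2086:Fri✓ 2087:Sat✓ 2088:Mon 2089:Tue 2090:Wed 2091:Thu 2092:Sat✓ 2093:Sun 2094:Mon 2095:Tue 2096:Thu 2097:Fri✓
Years with five Saturdays: 2052, 2053, 2058, 2059, 2064, 2069, 2070, 2075, 2080, 2081, 2086, 2087, 2092, 2097 → 14.

14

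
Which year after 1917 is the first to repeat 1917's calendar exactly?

1923

Two years share a calendar iff Jan 1 falls on the same weekday and both are leap or both are common. 1917: Jan 1 is Monday, common year.
1918: Jan 1 Tuesday, common
1919: Jan 1 Wednesday, common
1920: Jan 1 Thursday, leap
1921: Jan 1 Saturday, common
1922: Jan 1 Sunday, common
1923: Jan 1 Monday, common
1923 matches on both conditions.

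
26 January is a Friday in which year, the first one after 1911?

1912

From one year to the next, a fixed date's weekday advances by 1, or by 2 when a Feb 29 lies between the two dates.
1911: January 26 is Thursday.
1912: Friday (+1)
26 January falls on a Friday in 1912.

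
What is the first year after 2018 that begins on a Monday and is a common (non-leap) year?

2029

Jan 1 advances by 2 weekdays after a leap year and by 1 after a common year.
2018: Jan 1 is Monday.
2019: Tuesday
2020: Wednesday (leap)
2021: Friday
2022: Saturday
2023: Sunday
2024: Monday (leap)
2025: Wednesday
2026: Thursday
2027: Friday
2028: Saturday (leap)
2029: Monday
2029 begins on a Monday and is a common year.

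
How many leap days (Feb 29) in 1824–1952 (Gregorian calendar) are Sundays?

5

Leap years in 1824–1952: 32 of them.
Feb 29 weekday advances by 5 (mod 7) from one leap year to the next four years later (or differs when a century non-leap intervenes).
Leap-day weekdays: 1824:Sun✓ 1828:Fri 1832:Wed 1836:Mon 1840:Sat 1844:Thu 1848:Tue 1852:Sun✓ 1856:Fri 1860:Wed 1864:Mon 1868:Sat 1872:Thu …(6 more)… 1904:Mon 1908:Sat 1912:Thu 1916:Tue 1920:Sun✓ 1924:Fri 1928:Wed 1932:Mon 1936:Sat 1940:Thu 1944:Tue 1948:Sun✓ 1952:Fri
Sunday: 1824, 1852, 1880, 1920, 1948 → 5.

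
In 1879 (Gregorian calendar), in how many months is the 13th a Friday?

1

Check the 13th of each month of 1879: Jan 13: Mon, Feb 13: Thu, Mar 13: Thu, Apr 13: Sun, May 13: Tue, Jun 13: Fri, Jul 13: Sun, Aug 13: Wed, Sep 13: Sat, Oct 13: Mon, Nov 13: Thu, Dec 13: Sat.
Friday occurs in June — 1 month.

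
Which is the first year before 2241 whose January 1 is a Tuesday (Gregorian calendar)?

2239

Jan 1 advances by 2 weekdays after a leap year and by 1 after a common year.
2241: Jan 1 is Friday.
2240: Wednesday (leap)
2239: Tuesday
2239 begins on a Tuesday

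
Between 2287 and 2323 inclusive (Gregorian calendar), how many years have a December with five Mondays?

December has 31 days; it has five Mondays when Monday falls among the first (month-length − 28) days — i.e. when December 1 is one of Monday/Sunday/Saturday.
December 1 by year: 2287:Thu 2288:Sat✓ 2289:Sun✓ 2290:Mon✓ 2291:Tue 2292:Thu 2293:Fri 2294:Sat✓ 2295:Sun✓ 2296:Tue 2297:Wed 2298:Thu 2299:Fri 2300:Sat✓ 2301:Sun✓ …(7 more)… 2309:Wed 2310:Thu 2311:Fri 2312:Sun✓ 2313:Mon✓ 2314:Tue 2315:Wed 2316:Fri 2317:Sat✓ 2318:Sun✓ 2319:Mon✓ 2320:Wed 2321:Thu 2322:Fri 2323:Sat✓
Years with five Mondays: 2288, 2289, 2290, 2294, 2295, 2300, 2301, 2302, 2306, 2307, 2312, 2313, 2317, 2318, 2319, 2323 → 16.

16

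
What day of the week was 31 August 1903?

Monday

January 1, 1903 is a Thursday.
August 31 is day 243 of the year, i.e. 242 days after Jan 1.
242 mod 7 = 4, so advance 4 weekdays from Thursday: Monday.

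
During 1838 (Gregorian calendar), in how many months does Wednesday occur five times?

A month of length L has five Wednesdays iff its first Wednesday is on day ≤ L−28 (so day 1–3 in a 31-day month, 1–2 in a 30-day month, day 1 in a leap February).
Checking each month of 1838: Jan starts Mon (31d) ✓; Feb starts Thu (28d); Mar starts Thu (31d); Apr starts Sun (30d); May starts Tue (31d) ✓; Jun starts Fri (30d); Jul starts Sun (31d); Aug starts Wed (31d) ✓; Sep starts Sat (30d); Oct starts Mon (31d) ✓; Nov starts Thu (30d); Dec starts Sat (31d).
Five-Wednesday months: January, May, August, October → 4.

4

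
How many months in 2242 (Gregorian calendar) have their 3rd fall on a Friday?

Check the 3rd of each month of 2242: Jan 3: Mon, Feb 3: Thu, Mar 3: Thu, Apr 3: Sun, May 3: Tue, Jun 3: Fri, Jul 3: Sun, Aug 3: Wed, Sep 3: Sat, Oct 3: Mon, Nov 3: Thu, Dec 3: Sat.
Friday occurs in June — 1 month.

1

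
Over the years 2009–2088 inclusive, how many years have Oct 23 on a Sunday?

11

Track Oct 23's weekday year by year (advancing +1, or +2 across a Feb 29):
  2009: Fri  2010: Sat (+1)  2011: Sun (+1) ✓  2012: Tue (+2)  2013: Wed (+1)
  2014: Thu (+1)  2015: Fri (+1)  2016: Sun (+2) ✓  2017: Mon (+1)  2018: Tue (+1)
  2019: Wed (+1)  2020: Fri (+2)  2021: Sat (+1)  2022: Sun (+1) ✓  … (52 more years) …
  2075: Wed (+1)  2076: Fri (+2)  2077: Sat (+1)  2078: Sun (+1) ✓  2079: Mon (+1)
  2080: Wed (+2)  2081: Thu (+1)  2082: Fri (+1)  2083: Sat (+1)  2084: Mon (+2)
  2085: Tue (+1)  2086: Wed (+1)  2087: Thu (+1)  2088: Sat (+2)
Sunday years: 2011, 2016, 2022, 2033, 2039, 2044, 2050, 2061, 2067, 2072, 2078 — 11 in total.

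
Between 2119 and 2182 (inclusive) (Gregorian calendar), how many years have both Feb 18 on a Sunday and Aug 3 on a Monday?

0

Check each year's weekday for Feb 18 and Aug 3:
  2119: Sat/Thu  2120: Sun/Sat  2121: Tue/Sun  2122: Wed/Mon  2123: Thu/Tue  2124: Fri/Thu  2125: Sun/Fri  2126: Mon/Sat  2127: Tue/Sun  2128: Wed/Tue  2129: Fri/Wed  2130: Sat/Thu  2131: Sun/Fri  2132: Mon/Sun  …(36 more)…  2169: Sat/Thu  2170: Sun/Fri  2171: Mon/Sat  2172: Tue/Mon  2173: Thu/Tue  2174: Fri/Wed  2175: Sat/Thu  2176: Sun/Sat  2177: Tue/Sun  2178: Wed/Mon  2179: Thu/Tue  2180: Fri/Thu  2181: Sun/Fri  2182: Mon/Sat
Both conditions hold in: no year — 0.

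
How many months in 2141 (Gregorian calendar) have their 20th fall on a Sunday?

Check the 20th of each month of 2141: Jan 20: Fri, Feb 20: Mon, Mar 20: Mon, Apr 20: Thu, May 20: Sat, Jun 20: Tue, Jul 20: Thu, Aug 20: Sun, Sep 20: Wed, Oct 20: Fri, Nov 20: Mon, Dec 20: Wed.
Sunday occurs in August — 1 month.

1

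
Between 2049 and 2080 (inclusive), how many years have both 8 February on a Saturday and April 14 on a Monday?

3

Check each year's weekday for 8 February and April 14:
  2049: Mon/Wed  2050: Tue/Thu  2051: Wed/Fri  2052: Thu/Sun  2053: Sat/Mon ✓  2054: Sun/Tue  2055: Mon/Wed  2056: Tue/Fri  2057: Thu/Sat  2058: Fri/Sun  2059: Sat/Mon ✓  2060: Sun/Wed  2061: Tue/Thu  2062: Wed/Fri  …(4 more)…  2067: Tue/Thu  2068: Wed/Sat  2069: Fri/Sun  2070: Sat/Mon ✓  2071: Sun/Tue  2072: Mon/Thu  2073: Wed/Fri  2074: Thu/Sat  2075: Fri/Sun  2076: Sat/Tue  2077: Mon/Wed  2078: Tue/Thu  2079: Wed/Fri  2080: Thu/Sun
Both conditions hold in: 2053, 2059, 2070 — 3.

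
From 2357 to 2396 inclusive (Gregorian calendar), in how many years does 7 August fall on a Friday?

6

Track 7 August's weekday year by year (advancing +1, or +2 across a Feb 29):
  2357: Wed  2358: Thu (+1)  2359: Fri (+1) ✓  2360: Sun (+2)  2361: Mon (+1)
  2362: Tue (+1)  2363: Wed (+1)  2364: Fri (+2) ✓  2365: Sat (+1)  2366: Sun (+1)
  2367: Mon (+1)  2368: Wed (+2)  2369: Thu (+1)  2370: Fri (+1) ✓  … (12 more years) …
  2383: Sun (+1)  2384: Tue (+2)  2385: Wed (+1)  2386: Thu (+1)  2387: Fri (+1) ✓
  2388: Sun (+2)  2389: Mon (+1)  2390: Tue (+1)  2391: Wed (+1)  2392: Fri (+2) ✓
  2393: Sat (+1)  2394: Sun (+1)  2395: Mon (+1)  2396: Wed (+2)
Friday years: 2359, 2364, 2370, 2381, 2387, 2392 — 6 in total.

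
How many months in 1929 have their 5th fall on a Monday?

Check the 5th of each month of 1929: Jan 5: Sat, Feb 5: Tue, Mar 5: Tue, Apr 5: Fri, May 5: Sun, Jun 5: Wed, Jul 5: Fri, Aug 5: Mon, Sep 5: Thu, Oct 5: Sat, Nov 5: Tue, Dec 5: Thu.
Monday occurs in August — 1 month.

1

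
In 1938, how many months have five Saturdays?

A month of length L has five Saturdays iff its first Saturday is on day ≤ L−28 (so day 1–3 in a 31-day month, 1–2 in a 30-day month, day 1 in a leap February).
Checking each month of 1938: Jan starts Sat (31d) ✓; Feb starts Tue (28d); Mar starts Tue (31d); Apr starts Fri (30d) ✓; May starts Sun (31d); Jun starts Wed (30d); Jul starts Fri (31d) ✓; Aug starts Mon (31d); Sep starts Thu (30d); Oct starts Sat (31d) ✓; Nov starts Tue (30d); Dec starts Thu (31d) ✓.
Five-Saturday months: January, April, July, October, December → 5.

5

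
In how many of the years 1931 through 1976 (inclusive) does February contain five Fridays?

1

February has 28 days (29 in leap years); it has five Fridays when Friday falls among the first (month-length − 28) days — i.e. when February 1 is Friday in a leap year (never in a common year).
February 1 by year: 1931:Sun 1932:Mon 1933:Wed 1934:Thu 1935:Fri 1936:Sat 1937:Mon 1938:Tue 1939:Wed 1940:Thu 1941:Sat 1942:Sun 1943:Mon 1944:Tue 1945:Thu …(16 more)… 1962:Thu 1963:Fri 1964:Sat 1965:Mon 1966:Tue 1967:Wed 1968:Thu 1969:Sat 1970:Sun 1971:Mon 1972:Tue 1973:Thu 1974:Fri 1975:Sat 1976:Sun
Years with five Fridays: 1952 → 1.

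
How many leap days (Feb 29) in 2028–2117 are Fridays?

Leap years in 2028–2117: 22 of them.
Feb 29 weekday advances by 5 (mod 7) from one leap year to the next four years later (or differs when a century non-leap intervenes).
Leap-day weekdays: 2028:Tue 2032:Sun 2036:Fri✓ 2040:Wed 2044:Mon 2048:Sat 2052:Thu 2056:Tue 2060:Sun 2064:Fri✓ 2068:Wed 2072:Mon 2076:Sat 2080:Thu 2084:Tue 2088:Sun 2092:Fri✓ 2096:Wed 2104:Fri✓ 2108:Wed 2112:Mon 2116:Sat
Friday: 2036, 2064, 2092, 2104 → 4.

4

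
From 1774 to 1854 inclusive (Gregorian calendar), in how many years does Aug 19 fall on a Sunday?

Track Aug 19's weekday year by year (advancing +1, or +2 across a Feb 29):
  1774: Fri  1775: Sat (+1)  1776: Mon (+2)  1777: Tue (+1)  1778: Wed (+1)
  1779: Thu (+1)  1780: Sat (+2)  1781: Sun (+1) ✓  1782: Mon (+1)  1783: Tue (+1)
  1784: Thu (+2)  1785: Fri (+1)  1786: Sat (+1)  1787: Sun (+1) ✓  … (53 more years) …
  1841: Thu (+1)  1842: Fri (+1)  1843: Sat (+1)  1844: Mon (+2)  1845: Tue (+1)
  1846: Wed (+1)  1847: Thu (+1)  1848: Sat (+2)  1849: Sun (+1) ✓  1850: Mon (+1)
  1851: Tue (+1)  1852: Thu (+2)  1853: Fri (+1)  1854: Sat (+1)
Sunday years: 1781, 1787, 1792, 1798, 1804, 1810, 1821, 1827, 1832, 1838, 1849 — 11 in total.

11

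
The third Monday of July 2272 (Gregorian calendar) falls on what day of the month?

15

July 1, 2272 is a Monday, so the first Monday is the 1st.
The third Monday is 1 + 14 = 15.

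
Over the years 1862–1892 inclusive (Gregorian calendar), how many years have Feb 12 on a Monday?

Track Feb 12's weekday year by year (advancing +1, or +2 across a Feb 29):
  1862: Wed  1863: Thu (+1)  1864: Fri (+1)  1865: Sun (+2)  1866: Mon (+1) ✓
  1867: Tue (+1)  1868: Wed (+1)  1869: Fri (+2)  1870: Sat (+1)  1871: Sun (+1)
  1872: Mon (+1) ✓  1873: Wed (+2)  1874: Thu (+1)  1875: Fri (+1)  … (3 more years) …
  1879: Wed (+1)  1880: Thu (+1)  1881: Sat (+2)  1882: Sun (+1)  1883: Mon (+1) ✓
  1884: Tue (+1)  1885: Thu (+2)  1886: Fri (+1)  1887: Sat (+1)  1888: Sun (+1)
  1889: Tue (+2)  1890: Wed (+1)  1891: Thu (+1)  1892: Fri (+1)
Monday years: 1866, 1872, 1877, 1883 — 4 in total.

4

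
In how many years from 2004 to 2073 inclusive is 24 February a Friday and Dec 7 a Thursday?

Check each year's weekday for 24 February and Dec 7:
  2004: Tue/Tue  2005: Thu/Wed  2006: Fri/Thu ✓  2007: Sat/Fri  2008: Sun/Sun  2009: Tue/Mon  2010: Wed/Tue  2011: Thu/Wed  2012: Fri/Fri  2013: Sun/Sat  2014: Mon/Sun  2015: Tue/Mon  2016: Wed/Wed  2017: Fri/Thu ✓  …(42 more)…  2060: Tue/Tue  2061: Thu/Wed  2062: Fri/Thu ✓  2063: Sat/Fri  2064: Sun/Sun  2065: Tue/Mon  2066: Wed/Tue  2067: Thu/Wed  2068: Fri/Fri  2069: Sun/Sat  2070: Mon/Sun  2071: Tue/Mon  2072: Wed/Wed  2073: Fri/Thu ✓
Both conditions hold in: 2006, 2017, 2023, 2034, 2045, 2051, 2062, 2073 — 8.

8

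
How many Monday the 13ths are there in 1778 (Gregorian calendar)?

Check the 13th of each month of 1778: Jan 13: Tue, Feb 13: Fri, Mar 13: Fri, Apr 13: Mon, May 13: Wed, Jun 13: Sat, Jul 13: Mon, Aug 13: Thu, Sep 13: Sun, Oct 13: Tue, Nov 13: Fri, Dec 13: Sun.
Monday occurs in April, July — 2 months.

2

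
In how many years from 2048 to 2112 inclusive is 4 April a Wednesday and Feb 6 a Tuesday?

6

Check each year's weekday for 4 April and Feb 6:
  2048: Sat/Thu  2049: Sun/Sat  2050: Mon/Sun  2051: Tue/Mon  2052: Thu/Tue  2053: Fri/Thu  2054: Sat/Fri  2055: Sun/Sat  2056: Tue/Sun  2057: Wed/Tue ✓  2058: Thu/Wed  2059: Fri/Thu  2060: Sun/Fri  2061: Mon/Sun  …(37 more)…  2099: Sat/Fri  2100: Sun/Sat  2101: Mon/Sun  2102: Tue/Mon  2103: Wed/Tue ✓  2104: Fri/Wed  2105: Sat/Fri  2106: Sun/Sat  2107: Mon/Sun  2108: Wed/Mon  2109: Thu/Wed  2110: Fri/Thu  2111: Sat/Fri  2112: Mon/Sat
Both conditions hold in: 2057, 2063, 2074, 2085, 2091, 2103 — 6.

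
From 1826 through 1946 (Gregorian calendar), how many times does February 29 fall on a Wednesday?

Leap years in 1826–1946: 29 of them.
Feb 29 weekday advances by 5 (mod 7) from one leap year to the next four years later (or differs when a century non-leap intervenes).
Leap-day weekdays: 1828:Fri 1832:Wed✓ 1836:Mon 1840:Sat 1844:Thu 1848:Tue 1852:Sun 1856:Fri 1860:Wed✓ 1864:Mon 1868:Sat 1872:Thu 1876:Tue …(3 more)… 1892:Mon 1896:Sat 1904:Mon 1908:Sat 1912:Thu 1916:Tue 1920:Sun 1924:Fri 1928:Wed✓ 1932:Mon 1936:Sat 1940:Thu 1944:Tue
Wednesday: 1832, 1860, 1888, 1928 → 4.

4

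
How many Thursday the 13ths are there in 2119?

Check the 13th of each month of 2119: Jan 13: Fri, Feb 13: Mon, Mar 13: Mon, Apr 13: Thu, May 13: Sat, Jun 13: Tue, Jul 13: Thu, Aug 13: Sun, Sep 13: Wed, Oct 13: Fri, Nov 13: Mon, Dec 13: Wed.
Thursday occurs in April, July — 2 months.

2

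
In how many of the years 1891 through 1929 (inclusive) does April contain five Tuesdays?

April has 30 days; it has five Tuesdays when Tuesday falls among the first (month-length − 28) days — i.e. when April 1 is one of Tuesday/Monday.
April 1 by year: 1891:Wed 1892:Fri 1893:Sat 1894:Sun 1895:Mon✓ 1896:Wed 1897:Thu 1898:Fri 1899:Sat 1900:Sun 1901:Mon✓ 1902:Tue✓ 1903:Wed 1904:Fri 1905:Sat …(9 more)… 1915:Thu 1916:Sat 1917:Sun 1918:Mon✓ 1919:Tue✓ 1920:Thu 1921:Fri 1922:Sat 1923:Sun 1924:Tue✓ 1925:Wed 1926:Thu 1927:Fri 1928:Sun 1929:Mon✓
Years with five Tuesdays: 1895, 1901, 1902, 1907, 1912, 1913, 1918, 1919, 1924, 1929 → 10.

10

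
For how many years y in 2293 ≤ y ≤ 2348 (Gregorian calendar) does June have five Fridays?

June has 30 days; it has five Fridays when Friday falls among the first (month-length − 28) days — i.e. when June 1 is one of Friday/Thursday.
June 1 by year: 2293:Thu✓ 2294:Fri✓ 2295:Sat 2296:Mon 2297:Tue 2298:Wed 2299:Thu✓ 2300:Fri✓ 2301:Sat 2302:Sun 2303:Mon 2304:Wed 2305:Thu✓ 2306:Fri✓ 2307:Sat …(26 more)… 2334:Fri✓ 2335:Sat 2336:Mon 2337:Tue 2338:Wed 2339:Thu✓ 2340:Sat 2341:Sun 2342:Mon 2343:Tue 2344:Thu✓ 2345:Fri✓ 2346:Sat 2347:Sun 2348:Tue
Years with five Fridays: 2293, 2294, 2299, 2300, 2305, 2306, 2311, 2316, 2317, 2322, 2323, 2328, 2333, 2334, 2339, 2344, 2345 → 17.

17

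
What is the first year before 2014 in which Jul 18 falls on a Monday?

From one year to the next, a fixed date's weekday advances by 1, or by 2 when a Feb 29 lies between the two dates.
2014: July 18 is Friday.
2013: Thursday (−1)
2012: Wednesday (−1)
2011: Monday (−2)
Jul 18 falls on a Monday in 2011.

2011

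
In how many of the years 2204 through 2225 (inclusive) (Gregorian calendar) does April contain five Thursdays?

April has 30 days; it has five Thursdays when Thursday falls among the first (month-length − 28) days — i.e. when April 1 is one of Thursday/Wednesday.
April 1 by year: 2204:Sun 2205:Mon 2206:Tue 2207:Wed✓ 2208:Fri 2209:Sat 2210:Sun 2211:Mon 2212:Wed✓ 2213:Thu✓ 2214:Fri 2215:Sat 2216:Mon 2217:Tue 2218:Wed✓ 2219:Thu✓ 2220:Sat 2221:Sun 2222:Mon 2223:Tue 2224:Thu✓ 2225:Fri
Years with five Thursdays: 2207, 2212, 2213, 2218, 2219, 2224 → 6.

6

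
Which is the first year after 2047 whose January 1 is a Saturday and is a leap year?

2056

Jan 1 advances by 2 weekdays after a leap year and by 1 after a common year.
2047: Jan 1 is Tuesday.
2048: Wednesday (leap)
2049: Friday
2050: Saturday
2051: Sunday
2052: Monday (leap)
2053: Wednesday
2054: Thursday
2055: Friday
2056: Saturday (leap)
2056 begins on a Saturday and is a leap year.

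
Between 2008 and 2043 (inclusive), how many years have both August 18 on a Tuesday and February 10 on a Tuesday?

Check each year's weekday for August 18 and February 10:
  2008: Mon/Sun  2009: Tue/Tue ✓  2010: Wed/Wed  2011: Thu/Thu  2012: Sat/Fri  2013: Sun/Sun  2014: Mon/Mon  2015: Tue/Tue ✓  2016: Thu/Wed  2017: Fri/Fri  2018: Sat/Sat  2019: Sun/Sun  2020: Tue/Mon  2021: Wed/Wed  …(8 more)…  2030: Sun/Sun  2031: Mon/Mon  2032: Wed/Tue  2033: Thu/Thu  2034: Fri/Fri  2035: Sat/Sat  2036: Mon/Sun  2037: Tue/Tue ✓  2038: Wed/Wed  2039: Thu/Thu  2040: Sat/Fri  2041: Sun/Sun  2042: Mon/Mon  2043: Tue/Tue ✓
Both conditions hold in: 2009, 2015, 2026, 2037, 2043 — 5.

5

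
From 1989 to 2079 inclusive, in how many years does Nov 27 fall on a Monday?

Track Nov 27's weekday year by year (advancing +1, or +2 across a Feb 29):
  1989: Mon ✓  1990: Tue (+1)  1991: Wed (+1)  1992: Fri (+2)  1993: Sat (+1)
  1994: Sun (+1)  1995: Mon (+1) ✓  1996: Wed (+2)  1997: Thu (+1)  1998: Fri (+1)
  1999: Sat (+1)  2000: Mon (+2) ✓  2001: Tue (+1)  2002: Wed (+1)  … (63 more years) …
  2066: Sat (+1)  2067: Sun (+1)  2068: Tue (+2)  2069: Wed (+1)  2070: Thu (+1)
  2071: Fri (+1)  2072: Sun (+2)  2073: Mon (+1) ✓  2074: Tue (+1)  2075: Wed (+1)
  2076: Fri (+2)  2077: Sat (+1)  2078: Sun (+1)  2079: Mon (+1) ✓
Monday years: 1989, 1995, 2000, 2006, 2017, 2023, 2028, 2034, 2045, 2051, 2056, 2062, 2073, 2079 — 14 in total.

14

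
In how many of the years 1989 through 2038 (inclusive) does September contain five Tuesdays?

14

September has 30 days; it has five Tuesdays when Tuesday falls among the first (month-length − 28) days — i.e. when September 1 is one of Tuesday/Monday.
September 1 by year: 1989:Fri 1990:Sat 1991:Sun 1992:Tue✓ 1993:Wed 1994:Thu 1995:Fri 1996:Sun 1997:Mon✓ 1998:Tue✓ 1999:Wed 2000:Fri 2001:Sat 2002:Sun 2003:Mon✓ …(20 more)… 2024:Sun 2025:Mon✓ 2026:Tue✓ 2027:Wed 2028:Fri 2029:Sat 2030:Sun 2031:Mon✓ 2032:Wed 2033:Thu 2034:Fri 2035:Sat 2036:Mon✓ 2037:Tue✓ 2038:Wed
Years with five Tuesdays: 1992, 1997, 1998, 2003, 2008, 2009, 2014, 2015, 2020, 2025, 2026, 2031, 2036, 2037 → 14.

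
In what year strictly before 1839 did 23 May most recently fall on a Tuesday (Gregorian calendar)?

1837

From one year to the next, a fixed date's weekday advances by 1, or by 2 when a Feb 29 lies between the two dates.
1839: May 23 is Thursday.
1838: Wednesday (−1)
1837: Tuesday (−1)
23 May falls on a Tuesday in 1837.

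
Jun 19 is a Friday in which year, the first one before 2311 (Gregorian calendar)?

2308

From one year to the next, a fixed date's weekday advances by 1, or by 2 when a Feb 29 lies between the two dates.
2311: June 19 is Monday.
2310: Sunday (−1)
2309: Saturday (−1)
2308: Friday (−1)
Jun 19 falls on a Friday in 2308.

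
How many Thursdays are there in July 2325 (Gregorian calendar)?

July 2325 has 31 days and begins on Wednesday.
The first Thursday is July 2.
Thursdays fall on 2, 9, 16, 23, 30 — that's 5.

5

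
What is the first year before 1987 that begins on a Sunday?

1984

Jan 1 advances by 2 weekdays after a leap year and by 1 after a common year.
1987: Jan 1 is Thursday.
1986: Wednesday
1985: Tuesday
1984: Sunday (leap)
1984 begins on a Sunday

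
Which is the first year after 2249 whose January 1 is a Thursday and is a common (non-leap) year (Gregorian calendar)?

Jan 1 advances by 2 weekdays after a leap year and by 1 after a common year.
2249: Jan 1 is Monday.
2250: Tuesday
2251: Wednesday
2252: Thursday (leap)
2253: Saturday
2254: Sunday
2255: Monday
2256: Tuesday (leap)
2257: Thursday
2257 begins on a Thursday and is a common year.

2257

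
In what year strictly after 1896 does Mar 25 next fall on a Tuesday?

From one year to the next, a fixed date's weekday advances by 1, or by 2 when a Feb 29 lies between the two dates.
1896: March 25 is Wednesday.
1897: Thursday (+1)
1898: Friday (+1)
1899: Saturday (+1)
1900: Sunday (+1)
1901: Monday (+1)
1902: Tuesday (+1)
Mar 25 falls on a Tuesday in 1902.

1902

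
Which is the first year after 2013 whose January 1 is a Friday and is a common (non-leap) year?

2021

Jan 1 advances by 2 weekdays after a leap year and by 1 after a common year.
2013: Jan 1 is Tuesday.
2014: Wednesday
2015: Thursday
2016: Friday (leap)
2017: Sunday
2018: Monday
2019: Tuesday
2020: Wednesday (leap)
2021: Friday
2021 begins on a Friday and is a common year.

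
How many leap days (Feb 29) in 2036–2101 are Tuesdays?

2

Leap years in 2036–2101: 16 of them.
Feb 29 weekday advances by 5 (mod 7) from one leap year to the next four years later (or differs when a century non-leap intervenes).
Leap-day weekdays: 2036:Fri 2040:Wed 2044:Mon 2048:Sat 2052:Thu 2056:Tue✓ 2060:Sun 2064:Fri 2068:Wed 2072:Mon 2076:Sat 2080:Thu 2084:Tue✓ 2088:Sun 2092:Fri 2096:Wed
Tuesday: 2056, 2084 → 2.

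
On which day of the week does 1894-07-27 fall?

Friday

January 1, 1894 is a Monday.
July 27 is day 208 of the year, i.e. 207 days after Jan 1.
207 mod 7 = 4, so advance 4 weekdays from Monday: Friday.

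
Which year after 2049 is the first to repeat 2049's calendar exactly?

Two years share a calendar iff Jan 1 falls on the same weekday and both are leap or both are common. 2049: Jan 1 is Friday, common year.
2050: Jan 1 Saturday, common
2051: Jan 1 Sunday, common
2052: Jan 1 Monday, leap
2053: Jan 1 Wednesday, common
2054: Jan 1 Thursday, common
2055: Jan 1 Friday, common
2055 matches on both conditions.

2055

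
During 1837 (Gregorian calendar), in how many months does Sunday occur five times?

A month of length L has five Sundays iff its first Sunday is on day ≤ L−28 (so day 1–3 in a 31-day month, 1–2 in a 30-day month, day 1 in a leap February).
Checking each month of 1837: Jan starts Sun (31d) ✓; Feb starts Wed (28d); Mar starts Wed (31d); Apr starts Sat (30d) ✓; May starts Mon (31d); Jun starts Thu (30d); Jul starts Sat (31d) ✓; Aug starts Tue (31d); Sep starts Fri (30d); Oct starts Sun (31d) ✓; Nov starts Wed (30d); Dec starts Fri (31d) ✓.
Five-Sunday months: January, April, July, October, December → 5.

5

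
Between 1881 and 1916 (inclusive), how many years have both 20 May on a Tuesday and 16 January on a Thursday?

Check each year's weekday for 20 May and 16 January:
  1881: Fri/Sun  1882: Sat/Mon  1883: Sun/Tue  1884: Tue/Wed  1885: Wed/Fri  1886: Thu/Sat  1887: Fri/Sun  1888: Sun/Mon  1889: Mon/Wed  1890: Tue/Thu ✓  1891: Wed/Fri  1892: Fri/Sat  1893: Sat/Mon  1894: Sun/Tue  …(8 more)…  1903: Wed/Fri  1904: Fri/Sat  1905: Sat/Mon  1906: Sun/Tue  1907: Mon/Wed  1908: Wed/Thu  1909: Thu/Sat  1910: Fri/Sun  1911: Sat/Mon  1912: Mon/Tue  1913: Tue/Thu ✓  1914: Wed/Fri  1915: Thu/Sat  1916: Sat/Sun
Both conditions hold in: 1890, 1902, 1913 — 3.

3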